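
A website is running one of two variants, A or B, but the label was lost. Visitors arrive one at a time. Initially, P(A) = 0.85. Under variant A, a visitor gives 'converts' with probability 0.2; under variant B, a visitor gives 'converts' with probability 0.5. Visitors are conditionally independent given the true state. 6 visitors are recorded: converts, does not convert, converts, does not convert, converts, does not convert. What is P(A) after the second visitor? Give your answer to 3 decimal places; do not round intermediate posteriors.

After 'converts': P(A) = 0.2·0.8500 / (0.2·0.8500 + 0.5·0.1500) ≈ 0.6939
After 'does not convert': P(A) = 0.8·0.6939 / (0.8·0.6939 + 0.5·0.3061) ≈ 0.7839

0.784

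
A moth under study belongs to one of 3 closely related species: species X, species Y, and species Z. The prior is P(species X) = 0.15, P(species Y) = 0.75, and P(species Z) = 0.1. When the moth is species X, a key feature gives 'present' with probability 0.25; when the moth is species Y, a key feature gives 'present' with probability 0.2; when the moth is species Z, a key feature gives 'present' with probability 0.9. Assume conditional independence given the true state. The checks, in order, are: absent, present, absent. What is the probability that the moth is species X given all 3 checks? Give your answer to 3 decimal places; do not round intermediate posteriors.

0.179

After 'absent': normaliser = 0.75·0.1500 + 0.8·0.7500 + 0.1·0.1000; P(species X) ≈ 0.1557, P(species Y) ≈ 0.8304, P(species Z) ≈ 0.0138
After 'present': normaliser = 0.25·0.1557 + 0.2·0.8304 + 0.9·0.0138; P(species X) ≈ 0.1790, P(species Y) ≈ 0.7637, P(species Z) ≈ 0.0573
After 'absent': normaliser = 0.75·0.1790 + 0.8·0.7637 + 0.1·0.0573; P(species X) ≈ 0.1788, P(species Y) ≈ 0.8136, P(species Z) ≈ 0.0076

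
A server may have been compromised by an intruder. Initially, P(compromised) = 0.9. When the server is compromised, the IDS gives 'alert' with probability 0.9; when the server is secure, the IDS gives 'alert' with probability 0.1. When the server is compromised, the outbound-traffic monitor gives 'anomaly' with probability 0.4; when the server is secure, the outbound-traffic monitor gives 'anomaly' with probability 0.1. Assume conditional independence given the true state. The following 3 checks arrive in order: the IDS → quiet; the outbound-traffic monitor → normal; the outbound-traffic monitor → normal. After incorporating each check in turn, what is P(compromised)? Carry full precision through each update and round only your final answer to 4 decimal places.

0.3077

After the IDS='quiet': P(compromised) = 0.1·0.9000 / (0.1·0.9000 + 0.9·0.1000) ≈ 0.5000
After the outbound-traffic monitor='normal': P(compromised) = 0.6·0.5000 / (0.6·0.5000 + 0.9·0.5000) ≈ 0.4000
After the outbound-traffic monitor='normal': P(compromised) = 0.6·0.4000 / (0.6·0.4000 + 0.9·0.6000) ≈ 0.3077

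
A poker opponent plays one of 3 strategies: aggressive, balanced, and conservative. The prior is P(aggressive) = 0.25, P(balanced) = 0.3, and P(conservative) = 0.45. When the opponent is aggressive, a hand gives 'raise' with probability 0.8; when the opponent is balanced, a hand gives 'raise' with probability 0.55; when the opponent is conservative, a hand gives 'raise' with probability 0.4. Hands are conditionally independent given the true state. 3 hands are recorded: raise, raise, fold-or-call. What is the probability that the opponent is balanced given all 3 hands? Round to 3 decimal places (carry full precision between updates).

Each posterior becomes the prior for the next update.
After 'raise': normaliser = 0.8·0.2500 + 0.55·0.3000 + 0.4·0.4500; P(aggressive) ≈ 0.3670, P(balanced) ≈ 0.3028, P(conservative) ≈ 0.3303
After 'raise': normaliser = 0.8·0.3670 + 0.55·0.3028 + 0.4·0.3303; P(aggressive) ≈ 0.4957, P(balanced) ≈ 0.2812, P(conservative) ≈ 0.2231
After 'fold-or-call': normaliser = 0.2·0.4957 + 0.45·0.2812 + 0.6·0.2231; P(aggressive) ≈ 0.2758, P(balanced) ≈ 0.3519, P(conservative) ≈ 0.3723

0.352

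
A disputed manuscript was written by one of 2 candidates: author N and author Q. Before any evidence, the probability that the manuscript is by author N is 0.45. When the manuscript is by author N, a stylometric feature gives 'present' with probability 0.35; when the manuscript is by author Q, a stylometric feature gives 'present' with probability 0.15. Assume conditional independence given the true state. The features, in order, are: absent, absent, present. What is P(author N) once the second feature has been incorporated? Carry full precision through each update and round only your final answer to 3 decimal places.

0.324

After 'absent': P(author N) = 0.65·0.4500 / (0.65·0.4500 + 0.85·0.5500) ≈ 0.3849
After 'absent': P(author N) = 0.65·0.3849 / (0.65·0.3849 + 0.85·0.6151) ≈ 0.3236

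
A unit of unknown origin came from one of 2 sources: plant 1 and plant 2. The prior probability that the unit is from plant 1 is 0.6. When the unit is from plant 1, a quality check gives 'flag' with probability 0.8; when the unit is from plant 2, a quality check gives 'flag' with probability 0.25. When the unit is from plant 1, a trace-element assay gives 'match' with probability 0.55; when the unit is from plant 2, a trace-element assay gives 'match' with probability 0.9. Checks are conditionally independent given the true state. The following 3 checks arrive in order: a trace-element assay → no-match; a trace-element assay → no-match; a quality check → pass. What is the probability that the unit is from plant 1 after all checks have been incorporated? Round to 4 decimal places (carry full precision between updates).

0.8901

Apply Bayes' rule sequentially, carrying P(plant 1) forward.
After a trace-element assay='no-match': P(plant 1) = 0.45·0.6000 / (0.45·0.6000 + 0.1·0.4000) ≈ 0.8710
After a trace-element assay='no-match': P(plant 1) = 0.45·0.8710 / (0.45·0.8710 + 0.1·0.1290) ≈ 0.9681
After a quality check='pass': P(plant 1) = 0.2·0.9681 / (0.2·0.9681 + 0.75·0.0319) ≈ 0.8901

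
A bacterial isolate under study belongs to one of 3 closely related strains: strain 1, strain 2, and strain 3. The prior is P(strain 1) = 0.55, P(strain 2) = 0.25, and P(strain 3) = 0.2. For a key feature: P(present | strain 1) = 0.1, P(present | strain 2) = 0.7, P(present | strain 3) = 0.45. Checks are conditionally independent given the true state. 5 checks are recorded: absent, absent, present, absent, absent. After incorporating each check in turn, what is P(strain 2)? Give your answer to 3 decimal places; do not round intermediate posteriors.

0.031

Apply Bayes' rule sequentially, carrying P(strain 2) forward.
After 'absent': normaliser = 0.9·0.5500 + 0.3·0.2500 + 0.55·0.2000; P(strain 1) ≈ 0.7279, P(strain 2) ≈ 0.1103, P(strain 3) ≈ 0.1618
After 'absent': normaliser = 0.9·0.7279 + 0.3·0.1103 + 0.55·0.1618; P(strain 1) ≈ 0.8430, P(strain 2) ≈ 0.0426, P(strain 3) ≈ 0.1145
After 'present': normaliser = 0.1·0.8430 + 0.7·0.0426 + 0.45·0.1145; P(strain 1) ≈ 0.5090, P(strain 2) ≈ 0.1799, P(strain 3) ≈ 0.3111
After 'absent': normaliser = 0.9·0.5090 + 0.3·0.1799 + 0.55·0.3111; P(strain 1) ≈ 0.6706, P(strain 2) ≈ 0.0790, P(strain 3) ≈ 0.2504
After 'absent': normaliser = 0.9·0.6706 + 0.3·0.0790 + 0.55·0.2504; P(strain 1) ≈ 0.7890, P(strain 2) ≈ 0.0310, P(strain 3) ≈ 0.1801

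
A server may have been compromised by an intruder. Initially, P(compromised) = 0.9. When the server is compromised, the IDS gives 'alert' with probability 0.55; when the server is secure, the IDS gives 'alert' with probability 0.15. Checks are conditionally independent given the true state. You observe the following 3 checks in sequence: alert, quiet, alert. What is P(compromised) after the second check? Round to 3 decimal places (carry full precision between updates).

0.946

After 'alert': P(compromised) = 0.55·0.9000 / (0.55·0.9000 + 0.15·0.1000) ≈ 0.9706
After 'quiet': P(compromised) = 0.45·0.9706 / (0.45·0.9706 + 0.85·0.0294) ≈ 0.9459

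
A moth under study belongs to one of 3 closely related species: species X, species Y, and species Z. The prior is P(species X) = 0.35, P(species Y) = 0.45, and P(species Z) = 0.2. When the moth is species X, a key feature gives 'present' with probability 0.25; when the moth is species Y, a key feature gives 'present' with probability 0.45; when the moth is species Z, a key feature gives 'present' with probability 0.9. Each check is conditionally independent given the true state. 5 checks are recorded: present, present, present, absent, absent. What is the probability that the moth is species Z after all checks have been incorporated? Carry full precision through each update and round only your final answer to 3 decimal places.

0.086

After 'present': normaliser = 0.25·0.3500 + 0.45·0.4500 + 0.9·0.2000; P(species X) ≈ 0.1862, P(species Y) ≈ 0.4309, P(species Z) ≈ 0.3830
After 'present': normaliser = 0.25·0.1862 + 0.45·0.4309 + 0.9·0.3830; P(species X) ≈ 0.0795, P(species Y) ≈ 0.3314, P(species Z) ≈ 0.5891
After 'present': normaliser = 0.25·0.0795 + 0.45·0.3314 + 0.9·0.5891; P(species X) ≈ 0.0284, P(species Y) ≈ 0.2133, P(species Z) ≈ 0.7583
After 'absent': normaliser = 0.75·0.0284 + 0.55·0.2133 + 0.1·0.7583; P(species X) ≈ 0.0995, P(species Y) ≈ 0.5469, P(species Z) ≈ 0.3536
After 'absent': normaliser = 0.75·0.0995 + 0.55·0.5469 + 0.1·0.3536; P(species X) ≈ 0.1816, P(species Y) ≈ 0.7323, P(species Z) ≈ 0.0861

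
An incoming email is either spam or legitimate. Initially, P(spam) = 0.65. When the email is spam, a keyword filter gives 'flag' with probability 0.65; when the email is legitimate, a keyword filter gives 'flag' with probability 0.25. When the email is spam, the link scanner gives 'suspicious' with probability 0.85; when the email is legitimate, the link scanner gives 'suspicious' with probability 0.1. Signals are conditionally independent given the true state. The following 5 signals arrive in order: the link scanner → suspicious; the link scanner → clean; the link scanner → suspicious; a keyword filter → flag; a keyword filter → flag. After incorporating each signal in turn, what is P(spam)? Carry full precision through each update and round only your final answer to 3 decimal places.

0.993

After the link scanner='suspicious': P(spam) = 0.85·0.6500 / (0.85·0.6500 + 0.1·0.3500) ≈ 0.9404
After the link scanner='clean': P(spam) = 0.15·0.9404 / (0.15·0.9404 + 0.9·0.0596) ≈ 0.7246
After the link scanner='suspicious': P(spam) = 0.85·0.7246 / (0.85·0.7246 + 0.1·0.2754) ≈ 0.9572
After a keyword filter='flag': P(spam) = 0.65·0.9572 / (0.65·0.9572 + 0.25·0.0428) ≈ 0.9831
After a keyword filter='flag': P(spam) = 0.65·0.9831 / (0.65·0.9831 + 0.25·0.0169) ≈ 0.9934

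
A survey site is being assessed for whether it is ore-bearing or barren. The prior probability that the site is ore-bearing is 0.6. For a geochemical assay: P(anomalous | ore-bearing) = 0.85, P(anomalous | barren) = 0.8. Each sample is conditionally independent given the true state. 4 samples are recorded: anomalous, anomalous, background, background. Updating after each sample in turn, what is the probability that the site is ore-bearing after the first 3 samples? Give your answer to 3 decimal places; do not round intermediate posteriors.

0.559

Apply Bayes' rule sequentially, carrying P(ore) forward.
After 'anomalous': P(ore) = 0.85·0.6000 / (0.85·0.6000 + 0.8·0.4000) ≈ 0.6145
After 'anomalous': P(ore) = 0.85·0.6145 / (0.85·0.6145 + 0.8·0.3855) ≈ 0.6287
After 'background': P(ore) = 0.15·0.6287 / (0.15·0.6287 + 0.2·0.3713) ≈ 0.5595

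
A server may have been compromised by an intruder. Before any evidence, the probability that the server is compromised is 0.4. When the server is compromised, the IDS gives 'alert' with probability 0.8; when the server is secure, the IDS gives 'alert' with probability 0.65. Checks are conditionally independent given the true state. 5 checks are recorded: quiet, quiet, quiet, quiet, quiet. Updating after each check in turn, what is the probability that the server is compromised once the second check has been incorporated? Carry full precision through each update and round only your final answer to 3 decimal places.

Apply Bayes' rule sequentially, carrying P(compromised) forward.
After 'quiet': P(compromised) = 0.2·0.4000 / (0.2·0.4000 + 0.35·0.6000) ≈ 0.2759
After 'quiet': P(compromised) = 0.2·0.2759 / (0.2·0.2759 + 0.35·0.7241) ≈ 0.1788

0.179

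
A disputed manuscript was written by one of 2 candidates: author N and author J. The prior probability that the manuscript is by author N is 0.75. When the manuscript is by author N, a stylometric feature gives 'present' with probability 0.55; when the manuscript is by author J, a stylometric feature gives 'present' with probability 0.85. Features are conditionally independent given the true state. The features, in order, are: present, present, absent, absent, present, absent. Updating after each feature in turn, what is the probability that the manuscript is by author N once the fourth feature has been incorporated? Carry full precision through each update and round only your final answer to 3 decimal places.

0.919

Each posterior becomes the prior for the next update.
After 'present': P(author N) = 0.55·0.7500 / (0.55·0.7500 + 0.85·0.2500) ≈ 0.6600
After 'present': P(author N) = 0.55·0.6600 / (0.55·0.6600 + 0.85·0.3400) ≈ 0.5567
After 'absent': P(author N) = 0.45·0.5567 / (0.45·0.5567 + 0.15·0.4433) ≈ 0.7903
After 'absent': P(author N) = 0.45·0.7903 / (0.45·0.7903 + 0.15·0.2097) ≈ 0.9187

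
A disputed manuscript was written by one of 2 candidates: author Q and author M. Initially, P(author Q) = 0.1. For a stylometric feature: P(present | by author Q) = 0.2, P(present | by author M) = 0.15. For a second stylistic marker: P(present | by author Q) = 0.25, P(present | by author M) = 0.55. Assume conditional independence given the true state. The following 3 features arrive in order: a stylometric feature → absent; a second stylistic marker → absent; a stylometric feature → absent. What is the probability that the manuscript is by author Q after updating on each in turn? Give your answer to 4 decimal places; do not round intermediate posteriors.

0.1409

After a stylometric feature='absent': P(author Q) = 0.8·0.1000 / (0.8·0.1000 + 0.85·0.9000) ≈ 0.0947
After a second stylistic marker='absent': P(author Q) = 0.75·0.0947 / (0.75·0.0947 + 0.45·0.9053) ≈ 0.1484
After a stylometric feature='absent': P(author Q) = 0.8·0.1484 / (0.8·0.1484 + 0.85·0.8516) ≈ 0.1409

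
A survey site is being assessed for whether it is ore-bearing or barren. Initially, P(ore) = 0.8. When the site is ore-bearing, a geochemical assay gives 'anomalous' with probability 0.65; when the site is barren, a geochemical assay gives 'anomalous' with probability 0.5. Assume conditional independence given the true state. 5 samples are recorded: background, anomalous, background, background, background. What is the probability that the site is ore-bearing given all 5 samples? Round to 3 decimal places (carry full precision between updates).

0.555

Each posterior becomes the prior for the next update.
After 'background': P(ore) = 0.35·0.8000 / (0.35·0.8000 + 0.5·0.2000) ≈ 0.7368
After 'anomalous': P(ore) = 0.65·0.7368 / (0.65·0.7368 + 0.5·0.2632) ≈ 0.7845
After 'background': P(ore) = 0.35·0.7845 / (0.35·0.7845 + 0.5·0.2155) ≈ 0.7182
After 'background': P(ore) = 0.35·0.7182 / (0.35·0.7182 + 0.5·0.2818) ≈ 0.6408
After 'background': P(ore) = 0.35·0.6408 / (0.35·0.6408 + 0.5·0.3592) ≈ 0.5553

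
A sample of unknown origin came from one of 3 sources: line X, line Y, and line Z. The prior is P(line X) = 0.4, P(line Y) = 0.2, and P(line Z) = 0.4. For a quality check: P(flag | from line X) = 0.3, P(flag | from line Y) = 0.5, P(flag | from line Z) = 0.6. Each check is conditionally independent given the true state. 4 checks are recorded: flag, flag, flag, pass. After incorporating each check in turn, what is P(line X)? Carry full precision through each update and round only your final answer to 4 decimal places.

0.1384

Each posterior becomes the prior for the next update.
After 'flag': normaliser = 0.3·0.4000 + 0.5·0.2000 + 0.6·0.4000; P(line X) ≈ 0.2609, P(line Y) ≈ 0.2174, P(line Z) ≈ 0.5217
After 'flag': normaliser = 0.3·0.2609 + 0.5·0.2174 + 0.6·0.5217; P(line X) ≈ 0.1565, P(line Y) ≈ 0.2174, P(line Z) ≈ 0.6261
After 'flag': normaliser = 0.3·0.1565 + 0.5·0.2174 + 0.6·0.6261; P(line X) ≈ 0.0884, P(line Y) ≈ 0.2046, P(line Z) ≈ 0.7070
After 'pass': normaliser = 0.7·0.0884 + 0.5·0.2046 + 0.4·0.7070; P(line X) ≈ 0.1384, P(line Y) ≈ 0.2289, P(line Z) ≈ 0.6327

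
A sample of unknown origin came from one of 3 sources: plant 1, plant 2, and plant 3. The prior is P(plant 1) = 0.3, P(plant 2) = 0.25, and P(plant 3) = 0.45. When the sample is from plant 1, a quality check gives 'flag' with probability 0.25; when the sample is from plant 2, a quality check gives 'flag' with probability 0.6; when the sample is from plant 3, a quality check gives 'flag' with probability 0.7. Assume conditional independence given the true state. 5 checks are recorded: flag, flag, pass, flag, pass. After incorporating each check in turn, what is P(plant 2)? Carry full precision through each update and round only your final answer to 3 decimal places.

0.343

Apply Bayes' rule sequentially, carrying P(plant 2) forward.
After 'flag': normaliser = 0.25·0.3000 + 0.6·0.2500 + 0.7·0.4500; P(plant 1) ≈ 0.1389, P(plant 2) ≈ 0.2778, P(plant 3) ≈ 0.5833
After 'flag': normaliser = 0.25·0.1389 + 0.6·0.2778 + 0.7·0.5833; P(plant 1) ≈ 0.0569, P(plant 2) ≈ 0.2733, P(plant 3) ≈ 0.6697
After 'pass': normaliser = 0.75·0.0569 + 0.4·0.2733 + 0.3·0.6697; P(plant 1) ≈ 0.1210, P(plant 2) ≈ 0.3098, P(plant 3) ≈ 0.5692
After 'flag': normaliser = 0.25·0.1210 + 0.6·0.3098 + 0.7·0.5692; P(plant 1) ≈ 0.0492, P(plant 2) ≈ 0.3024, P(plant 3) ≈ 0.6483
After 'pass': normaliser = 0.75·0.0492 + 0.4·0.3024 + 0.3·0.6483; P(plant 1) ≈ 0.1048, P(plant 2) ≈ 0.3433, P(plant 3) ≈ 0.5519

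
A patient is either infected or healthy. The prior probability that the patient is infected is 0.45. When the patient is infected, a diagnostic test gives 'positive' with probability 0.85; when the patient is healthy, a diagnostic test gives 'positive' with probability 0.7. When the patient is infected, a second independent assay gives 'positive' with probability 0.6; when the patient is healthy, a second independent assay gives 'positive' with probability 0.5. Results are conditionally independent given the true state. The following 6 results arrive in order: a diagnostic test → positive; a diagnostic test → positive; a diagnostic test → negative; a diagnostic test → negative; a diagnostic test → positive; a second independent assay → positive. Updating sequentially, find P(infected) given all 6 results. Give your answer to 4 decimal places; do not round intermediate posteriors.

0.3053

Apply Bayes' rule sequentially, carrying P(infected) forward.
After a diagnostic test='positive': P(infected) = 0.85·0.4500 / (0.85·0.4500 + 0.7·0.5500) ≈ 0.4984
After a diagnostic test='positive': P(infected) = 0.85·0.4984 / (0.85·0.4984 + 0.7·0.5016) ≈ 0.5468
After a diagnostic test='negative': P(infected) = 0.15·0.5468 / (0.15·0.5468 + 0.3·0.4532) ≈ 0.3762
After a diagnostic test='negative': P(infected) = 0.15·0.3762 / (0.15·0.3762 + 0.3·0.6238) ≈ 0.2317
After a diagnostic test='positive': P(infected) = 0.85·0.2317 / (0.85·0.2317 + 0.7·0.7683) ≈ 0.2681
After a second independent assay='positive': P(infected) = 0.6·0.2681 / (0.6·0.2681 + 0.5·0.7319) ≈ 0.3053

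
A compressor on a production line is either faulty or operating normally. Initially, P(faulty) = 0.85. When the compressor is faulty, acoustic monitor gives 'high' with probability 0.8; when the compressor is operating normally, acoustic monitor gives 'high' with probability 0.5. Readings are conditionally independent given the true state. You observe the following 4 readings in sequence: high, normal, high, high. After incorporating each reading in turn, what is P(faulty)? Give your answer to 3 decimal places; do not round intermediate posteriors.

0.903

After 'high': P(faulty) = 0.8·0.8500 / (0.8·0.8500 + 0.5·0.1500) ≈ 0.9007
After 'normal': P(faulty) = 0.2·0.9007 / (0.2·0.9007 + 0.5·0.0993) ≈ 0.7839
After 'high': P(faulty) = 0.8·0.7839 / (0.8·0.7839 + 0.5·0.2161) ≈ 0.8530
After 'high': P(faulty) = 0.8·0.8530 / (0.8·0.8530 + 0.5·0.1470) ≈ 0.9028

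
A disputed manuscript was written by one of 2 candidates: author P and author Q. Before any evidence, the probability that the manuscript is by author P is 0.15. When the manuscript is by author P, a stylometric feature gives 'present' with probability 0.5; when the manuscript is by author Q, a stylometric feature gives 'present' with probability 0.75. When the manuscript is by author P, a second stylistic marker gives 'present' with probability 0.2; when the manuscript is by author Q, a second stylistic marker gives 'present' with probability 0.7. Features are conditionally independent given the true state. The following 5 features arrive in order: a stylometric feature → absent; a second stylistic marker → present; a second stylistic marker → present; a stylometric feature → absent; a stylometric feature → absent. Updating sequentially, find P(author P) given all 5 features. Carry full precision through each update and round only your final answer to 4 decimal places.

Each posterior becomes the prior for the next update.
After a stylometric feature='absent': P(author P) = 0.5·0.1500 / (0.5·0.1500 + 0.25·0.8500) ≈ 0.2609
After a second stylistic marker='present': P(author P) = 0.2·0.2609 / (0.2·0.2609 + 0.7·0.7391) ≈ 0.0916
After a second stylistic marker='present': P(author P) = 0.2·0.0916 / (0.2·0.0916 + 0.7·0.9084) ≈ 0.0280
After a stylometric feature='absent': P(author P) = 0.5·0.0280 / (0.5·0.0280 + 0.25·0.9720) ≈ 0.0545
After a stylometric feature='absent': P(author P) = 0.5·0.0545 / (0.5·0.0545 + 0.25·0.9455) ≈ 0.1033

0.1033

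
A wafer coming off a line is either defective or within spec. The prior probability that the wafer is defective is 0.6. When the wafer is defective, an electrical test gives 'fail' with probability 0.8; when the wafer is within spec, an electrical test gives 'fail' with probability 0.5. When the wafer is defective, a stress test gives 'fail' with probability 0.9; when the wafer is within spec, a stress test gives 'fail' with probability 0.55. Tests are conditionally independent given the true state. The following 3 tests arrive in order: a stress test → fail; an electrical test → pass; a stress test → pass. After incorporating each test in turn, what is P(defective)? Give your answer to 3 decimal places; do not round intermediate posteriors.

Apply Bayes' rule sequentially, carrying P(defective) forward.
After a stress test='fail': P(defective) = 0.9·0.6000 / (0.9·0.6000 + 0.55·0.4000) ≈ 0.7105
After an electrical test='pass': P(defective) = 0.2·0.7105 / (0.2·0.7105 + 0.5·0.2895) ≈ 0.4954
After a stress test='pass': P(defective) = 0.1·0.4954 / (0.1·0.4954 + 0.45·0.5046) ≈ 0.1791

0.179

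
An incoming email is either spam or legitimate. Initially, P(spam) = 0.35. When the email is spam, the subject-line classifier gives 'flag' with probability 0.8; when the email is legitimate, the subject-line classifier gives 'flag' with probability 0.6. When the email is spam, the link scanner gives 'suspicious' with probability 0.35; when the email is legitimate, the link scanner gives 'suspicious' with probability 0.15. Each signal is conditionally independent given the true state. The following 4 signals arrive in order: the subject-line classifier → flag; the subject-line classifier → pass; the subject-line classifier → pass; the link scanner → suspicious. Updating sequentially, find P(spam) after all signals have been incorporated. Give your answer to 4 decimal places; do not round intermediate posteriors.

After the subject-line classifier='flag': P(spam) = 0.8·0.3500 / (0.8·0.3500 + 0.6·0.6500) ≈ 0.4179
After the subject-line classifier='pass': P(spam) = 0.2·0.4179 / (0.2·0.4179 + 0.4·0.5821) ≈ 0.2642
After the subject-line classifier='pass': P(spam) = 0.2·0.2642 / (0.2·0.2642 + 0.4·0.7358) ≈ 0.1522
After the link scanner='suspicious': P(spam) = 0.35·0.1522 / (0.35·0.1522 + 0.15·0.8478) ≈ 0.2952

0.2952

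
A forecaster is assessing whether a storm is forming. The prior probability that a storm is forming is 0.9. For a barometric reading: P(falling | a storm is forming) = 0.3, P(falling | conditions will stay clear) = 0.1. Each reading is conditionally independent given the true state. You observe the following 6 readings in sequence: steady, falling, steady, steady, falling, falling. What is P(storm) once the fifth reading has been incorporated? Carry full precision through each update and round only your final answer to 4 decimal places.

Each posterior becomes the prior for the next update.
After 'steady': P(storm) = 0.7·0.9000 / (0.7·0.9000 + 0.9·0.1000) ≈ 0.8750
After 'falling': P(storm) = 0.3·0.8750 / (0.3·0.8750 + 0.1·0.1250) ≈ 0.9545
After 'steady': P(storm) = 0.7·0.9545 / (0.7·0.9545 + 0.9·0.0455) ≈ 0.9423
After 'steady': P(storm) = 0.7·0.9423 / (0.7·0.9423 + 0.9·0.0577) ≈ 0.9270
After 'falling': P(storm) = 0.3·0.9270 / (0.3·0.9270 + 0.1·0.0730) ≈ 0.9744

0.9744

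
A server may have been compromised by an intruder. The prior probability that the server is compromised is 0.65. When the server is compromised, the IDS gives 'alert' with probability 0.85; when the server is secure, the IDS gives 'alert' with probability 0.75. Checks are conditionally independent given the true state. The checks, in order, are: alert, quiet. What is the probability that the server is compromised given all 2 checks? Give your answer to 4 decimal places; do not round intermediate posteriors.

0.5581

After 'alert': P(compromised) = 0.85·0.6500 / (0.85·0.6500 + 0.75·0.3500) ≈ 0.6779
After 'quiet': P(compromised) = 0.15·0.6779 / (0.15·0.6779 + 0.25·0.3221) ≈ 0.5581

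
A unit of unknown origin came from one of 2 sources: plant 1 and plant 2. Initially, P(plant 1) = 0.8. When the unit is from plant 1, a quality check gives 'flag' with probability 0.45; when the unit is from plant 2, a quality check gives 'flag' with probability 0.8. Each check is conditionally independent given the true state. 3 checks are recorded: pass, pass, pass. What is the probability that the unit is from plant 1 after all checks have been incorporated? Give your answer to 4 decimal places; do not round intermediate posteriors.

After 'pass': P(plant 1) = 0.55·0.8000 / (0.55·0.8000 + 0.2·0.2000) ≈ 0.9167
After 'pass': P(plant 1) = 0.55·0.9167 / (0.55·0.9167 + 0.2·0.0833) ≈ 0.9680
After 'pass': P(plant 1) = 0.55·0.9680 / (0.55·0.9680 + 0.2·0.0320) ≈ 0.9881

0.9881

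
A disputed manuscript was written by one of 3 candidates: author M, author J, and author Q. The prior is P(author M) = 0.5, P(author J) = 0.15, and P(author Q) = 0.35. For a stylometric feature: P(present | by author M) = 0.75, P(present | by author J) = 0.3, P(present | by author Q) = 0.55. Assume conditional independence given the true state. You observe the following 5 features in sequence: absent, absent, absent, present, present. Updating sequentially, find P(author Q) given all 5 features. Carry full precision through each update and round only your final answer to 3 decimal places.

After 'absent': normaliser = 0.25·0.5000 + 0.7·0.1500 + 0.45·0.3500; P(author M) ≈ 0.3226, P(author J) ≈ 0.2710, P(author Q) ≈ 0.4065
After 'absent': normaliser = 0.25·0.3226 + 0.7·0.2710 + 0.45·0.4065; P(author M) ≈ 0.1779, P(author J) ≈ 0.4185, P(author Q) ≈ 0.4036
After 'absent': normaliser = 0.25·0.1779 + 0.7·0.4185 + 0.45·0.4036; P(author M) ≈ 0.0857, P(author J) ≈ 0.5644, P(author Q) ≈ 0.3499
After 'present': normaliser = 0.75·0.0857 + 0.3·0.5644 + 0.55·0.3499; P(author M) ≈ 0.1509, P(author J) ≈ 0.3974, P(author Q) ≈ 0.4517
After 'present': normaliser = 0.75·0.1509 + 0.3·0.3974 + 0.55·0.4517; P(author M) ≈ 0.2353, P(author J) ≈ 0.2480, P(author Q) ≈ 0.5167

0.517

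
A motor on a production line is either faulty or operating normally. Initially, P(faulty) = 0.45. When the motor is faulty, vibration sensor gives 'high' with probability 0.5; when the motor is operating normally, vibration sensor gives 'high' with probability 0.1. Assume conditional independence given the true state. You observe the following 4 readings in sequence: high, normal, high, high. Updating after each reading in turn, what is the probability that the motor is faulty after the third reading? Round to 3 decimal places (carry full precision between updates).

After 'high': P(faulty) = 0.5·0.4500 / (0.5·0.4500 + 0.1·0.5500) ≈ 0.8036
After 'normal': P(faulty) = 0.5·0.8036 / (0.5·0.8036 + 0.9·0.1964) ≈ 0.6944
After 'high': P(faulty) = 0.5·0.6944 / (0.5·0.6944 + 0.1·0.3056) ≈ 0.9191

0.919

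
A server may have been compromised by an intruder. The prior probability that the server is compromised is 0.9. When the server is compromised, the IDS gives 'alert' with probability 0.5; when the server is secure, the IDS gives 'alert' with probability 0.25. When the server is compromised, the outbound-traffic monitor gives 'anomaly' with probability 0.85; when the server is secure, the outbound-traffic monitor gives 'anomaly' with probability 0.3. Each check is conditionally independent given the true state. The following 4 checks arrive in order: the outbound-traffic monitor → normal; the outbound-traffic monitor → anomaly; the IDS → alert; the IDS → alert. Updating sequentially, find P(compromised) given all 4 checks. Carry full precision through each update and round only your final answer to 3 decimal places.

After the outbound-traffic monitor='normal': P(compromised) = 0.15·0.9000 / (0.15·0.9000 + 0.7·0.1000) ≈ 0.6585
After the outbound-traffic monitor='anomaly': P(compromised) = 0.85·0.6585 / (0.85·0.6585 + 0.3·0.3415) ≈ 0.8453
After the IDS='alert': P(compromised) = 0.5·0.8453 / (0.5·0.8453 + 0.25·0.1547) ≈ 0.9162
After the IDS='alert': P(compromised) = 0.5·0.9162 / (0.5·0.9162 + 0.25·0.0838) ≈ 0.9563

0.956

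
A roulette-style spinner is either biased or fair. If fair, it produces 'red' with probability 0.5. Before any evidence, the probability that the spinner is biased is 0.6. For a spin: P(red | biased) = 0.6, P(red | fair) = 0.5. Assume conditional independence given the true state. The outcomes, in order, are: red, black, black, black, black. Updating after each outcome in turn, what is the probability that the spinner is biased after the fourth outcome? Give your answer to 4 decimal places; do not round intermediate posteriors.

0.4796

Apply Bayes' rule sequentially, carrying P(biased) forward.
After 'red': P(biased) = 0.6·0.6000 / (0.6·0.6000 + 0.5·0.4000) ≈ 0.6429
After 'black': P(biased) = 0.4·0.6429 / (0.4·0.6429 + 0.5·0.3571) ≈ 0.5902
After 'black': P(biased) = 0.4·0.5902 / (0.4·0.5902 + 0.5·0.4098) ≈ 0.5353
After 'black': P(biased) = 0.4·0.5353 / (0.4·0.5353 + 0.5·0.4647) ≈ 0.4796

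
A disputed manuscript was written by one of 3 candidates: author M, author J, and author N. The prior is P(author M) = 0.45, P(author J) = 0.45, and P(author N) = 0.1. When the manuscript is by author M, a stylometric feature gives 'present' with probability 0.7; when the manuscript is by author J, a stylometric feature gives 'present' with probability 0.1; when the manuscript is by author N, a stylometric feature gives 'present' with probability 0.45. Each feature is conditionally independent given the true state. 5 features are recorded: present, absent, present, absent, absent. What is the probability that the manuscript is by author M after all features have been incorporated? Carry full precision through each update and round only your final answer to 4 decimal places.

Each posterior becomes the prior for the next update.
After 'present': normaliser = 0.7·0.4500 + 0.1·0.4500 + 0.45·0.1000; P(author M) ≈ 0.7778, P(author J) ≈ 0.1111, P(author N) ≈ 0.1111
After 'absent': normaliser = 0.3·0.7778 + 0.9·0.1111 + 0.55·0.1111; P(author M) ≈ 0.5915, P(author J) ≈ 0.2535, P(author N) ≈ 0.1549
After 'present': normaliser = 0.7·0.5915 + 0.1·0.2535 + 0.45·0.1549; P(author M) ≈ 0.8133, P(author J) ≈ 0.0498, P(author N) ≈ 0.1369
After 'absent': normaliser = 0.3·0.8133 + 0.9·0.0498 + 0.55·0.1369; P(author M) ≈ 0.6701, P(author J) ≈ 0.1231, P(author N) ≈ 0.2068
After 'absent': normaliser = 0.3·0.6701 + 0.9·0.1231 + 0.55·0.2068; P(author M) ≈ 0.4724, P(author J) ≈ 0.2603, P(author N) ≈ 0.2673

0.4724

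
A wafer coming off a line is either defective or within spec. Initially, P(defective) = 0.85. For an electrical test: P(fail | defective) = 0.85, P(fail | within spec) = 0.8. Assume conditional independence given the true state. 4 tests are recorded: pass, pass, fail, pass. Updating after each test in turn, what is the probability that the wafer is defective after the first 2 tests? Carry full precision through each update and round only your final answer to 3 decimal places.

Each posterior becomes the prior for the next update.
After 'pass': P(defective) = 0.15·0.8500 / (0.15·0.8500 + 0.2·0.1500) ≈ 0.8095
After 'pass': P(defective) = 0.15·0.8095 / (0.15·0.8095 + 0.2·0.1905) ≈ 0.7612

0.761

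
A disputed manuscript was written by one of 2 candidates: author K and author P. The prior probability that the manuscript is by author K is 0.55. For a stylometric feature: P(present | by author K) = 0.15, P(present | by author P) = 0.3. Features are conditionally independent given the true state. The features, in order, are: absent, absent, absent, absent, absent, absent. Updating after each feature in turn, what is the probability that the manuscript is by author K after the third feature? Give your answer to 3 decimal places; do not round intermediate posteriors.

After 'absent': P(author K) = 0.85·0.5500 / (0.85·0.5500 + 0.7·0.4500) ≈ 0.5974
After 'absent': P(author K) = 0.85·0.5974 / (0.85·0.5974 + 0.7·0.4026) ≈ 0.6431
After 'absent': P(author K) = 0.85·0.6431 / (0.85·0.6431 + 0.7·0.3569) ≈ 0.6864

0.686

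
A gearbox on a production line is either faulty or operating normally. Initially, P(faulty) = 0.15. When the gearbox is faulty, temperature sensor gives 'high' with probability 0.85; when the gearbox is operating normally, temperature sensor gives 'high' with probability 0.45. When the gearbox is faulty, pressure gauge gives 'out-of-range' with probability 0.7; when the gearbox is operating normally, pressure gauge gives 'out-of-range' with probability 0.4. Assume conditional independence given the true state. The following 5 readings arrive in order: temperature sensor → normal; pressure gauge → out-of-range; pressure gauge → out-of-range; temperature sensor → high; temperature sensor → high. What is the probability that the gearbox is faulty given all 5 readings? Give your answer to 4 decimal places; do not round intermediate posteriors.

After temperature sensor='normal': P(faulty) = 0.15·0.1500 / (0.15·0.1500 + 0.55·0.8500) ≈ 0.0459
After pressure gauge='out-of-range': P(faulty) = 0.7·0.0459 / (0.7·0.0459 + 0.4·0.9541) ≈ 0.0777
After pressure gauge='out-of-range': P(faulty) = 0.7·0.0777 / (0.7·0.0777 + 0.4·0.9223) ≈ 0.1285
After temperature sensor='high': P(faulty) = 0.85·0.1285 / (0.85·0.1285 + 0.45·0.8715) ≈ 0.2178
After temperature sensor='high': P(faulty) = 0.85·0.2178 / (0.85·0.2178 + 0.45·0.7822) ≈ 0.3446

0.3446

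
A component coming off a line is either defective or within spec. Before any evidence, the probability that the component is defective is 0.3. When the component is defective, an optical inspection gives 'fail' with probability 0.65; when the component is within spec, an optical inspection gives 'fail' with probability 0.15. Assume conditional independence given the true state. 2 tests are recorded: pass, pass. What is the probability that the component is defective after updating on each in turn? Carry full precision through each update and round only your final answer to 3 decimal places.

Each posterior becomes the prior for the next update.
After 'pass': P(defective) = 0.35·0.3000 / (0.35·0.3000 + 0.85·0.7000) ≈ 0.1500
After 'pass': P(defective) = 0.35·0.1500 / (0.35·0.1500 + 0.85·0.8500) ≈ 0.0677

0.068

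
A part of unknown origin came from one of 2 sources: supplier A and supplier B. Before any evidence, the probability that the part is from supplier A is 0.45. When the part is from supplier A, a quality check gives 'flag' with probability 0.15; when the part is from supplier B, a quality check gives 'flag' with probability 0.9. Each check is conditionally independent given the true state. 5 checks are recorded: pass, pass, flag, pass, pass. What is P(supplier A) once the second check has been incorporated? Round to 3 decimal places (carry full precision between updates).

Apply Bayes' rule sequentially, carrying P(supplier A) forward.
After 'pass': P(supplier A) = 0.85·0.4500 / (0.85·0.4500 + 0.1·0.5500) ≈ 0.8743
After 'pass': P(supplier A) = 0.85·0.8743 / (0.85·0.8743 + 0.1·0.1257) ≈ 0.9834

0.983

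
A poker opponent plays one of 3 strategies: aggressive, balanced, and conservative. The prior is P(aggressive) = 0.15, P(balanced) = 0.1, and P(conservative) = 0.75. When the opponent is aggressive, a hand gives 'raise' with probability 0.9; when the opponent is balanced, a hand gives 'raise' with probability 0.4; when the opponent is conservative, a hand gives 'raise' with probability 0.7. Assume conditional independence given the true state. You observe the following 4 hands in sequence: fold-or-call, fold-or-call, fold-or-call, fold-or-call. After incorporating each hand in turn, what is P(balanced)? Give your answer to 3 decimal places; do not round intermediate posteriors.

0.680

Each posterior becomes the prior for the next update.
After 'fold-or-call': normaliser = 0.1·0.1500 + 0.6·0.1000 + 0.3·0.7500; P(aggressive) ≈ 0.0500, P(balanced) ≈ 0.2000, P(conservative) ≈ 0.7500
After 'fold-or-call': normaliser = 0.1·0.0500 + 0.6·0.2000 + 0.3·0.7500; P(aggressive) ≈ 0.0143, P(balanced) ≈ 0.3429, P(conservative) ≈ 0.6429
After 'fold-or-call': normaliser = 0.1·0.0143 + 0.6·0.3429 + 0.3·0.6429; P(aggressive) ≈ 0.0036, P(balanced) ≈ 0.5143, P(conservative) ≈ 0.4821
After 'fold-or-call': normaliser = 0.1·0.0036 + 0.6·0.5143 + 0.3·0.4821; P(aggressive) ≈ 0.0008, P(balanced) ≈ 0.6803, P(conservative) ≈ 0.3189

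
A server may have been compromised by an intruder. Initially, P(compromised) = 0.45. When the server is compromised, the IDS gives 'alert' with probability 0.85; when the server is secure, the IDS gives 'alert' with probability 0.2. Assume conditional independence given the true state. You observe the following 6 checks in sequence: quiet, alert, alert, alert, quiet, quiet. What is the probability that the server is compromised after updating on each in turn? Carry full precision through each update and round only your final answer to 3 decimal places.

After 'quiet': P(compromised) = 0.15·0.4500 / (0.15·0.4500 + 0.8·0.5500) ≈ 0.1330
After 'alert': P(compromised) = 0.85·0.1330 / (0.85·0.1330 + 0.2·0.8670) ≈ 0.3947
After 'alert': P(compromised) = 0.85·0.3947 / (0.85·0.3947 + 0.2·0.6053) ≈ 0.7348
After 'alert': P(compromised) = 0.85·0.7348 / (0.85·0.7348 + 0.2·0.2652) ≈ 0.9217
After 'quiet': P(compromised) = 0.15·0.9217 / (0.15·0.9217 + 0.8·0.0783) ≈ 0.6883
After 'quiet': P(compromised) = 0.15·0.6883 / (0.15·0.6883 + 0.8·0.3117) ≈ 0.2928

0.293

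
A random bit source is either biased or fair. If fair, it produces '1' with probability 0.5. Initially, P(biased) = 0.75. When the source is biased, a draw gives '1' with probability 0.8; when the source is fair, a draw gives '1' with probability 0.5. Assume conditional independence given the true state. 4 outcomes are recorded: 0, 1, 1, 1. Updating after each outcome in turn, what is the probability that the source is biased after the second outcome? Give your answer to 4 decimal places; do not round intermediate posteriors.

Each posterior becomes the prior for the next update.
After '0': P(biased) = 0.2·0.7500 / (0.2·0.7500 + 0.5·0.2500) ≈ 0.5455
After '1': P(biased) = 0.8·0.5455 / (0.8·0.5455 + 0.5·0.4545) ≈ 0.6575

0.6575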